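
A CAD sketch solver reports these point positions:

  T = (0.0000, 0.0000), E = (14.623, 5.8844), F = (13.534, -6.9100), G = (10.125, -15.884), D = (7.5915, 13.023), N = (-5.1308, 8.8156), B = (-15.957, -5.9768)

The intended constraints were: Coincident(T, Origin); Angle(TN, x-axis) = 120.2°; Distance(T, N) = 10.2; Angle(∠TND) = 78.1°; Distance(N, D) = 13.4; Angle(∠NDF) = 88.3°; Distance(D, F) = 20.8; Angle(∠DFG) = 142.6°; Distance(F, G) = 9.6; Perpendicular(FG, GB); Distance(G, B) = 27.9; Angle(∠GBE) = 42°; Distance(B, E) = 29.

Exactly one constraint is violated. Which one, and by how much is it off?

Distance(B, E) = 29 — off by 3.80.

T = (0.00, 0.00) ✓; TN at 120.2° ✓; |TN| = 10.20 ✓; ∠TND = 78.10° ✓; |ND| = 13.40 ✓; ∠NDF = 88.30° ✓; |DF| = 20.80 ✓; ∠DFG = 142.6° ✓; |FG| = 9.600 ✓; ∠(FG, GB) = 90.00° ✓; |GB| = 27.90 ✓; ∠GBE = 42.00° ✓; |BE| = 32.80 ✗.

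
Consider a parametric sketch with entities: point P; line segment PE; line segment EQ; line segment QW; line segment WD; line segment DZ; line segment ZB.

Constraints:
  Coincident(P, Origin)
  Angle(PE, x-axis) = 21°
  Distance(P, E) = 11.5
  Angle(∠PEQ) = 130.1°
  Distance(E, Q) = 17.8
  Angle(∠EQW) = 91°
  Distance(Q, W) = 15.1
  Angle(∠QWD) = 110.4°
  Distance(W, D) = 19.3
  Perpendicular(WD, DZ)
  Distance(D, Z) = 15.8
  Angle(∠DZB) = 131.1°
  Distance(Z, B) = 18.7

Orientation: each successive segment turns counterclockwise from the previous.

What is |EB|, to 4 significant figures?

9.626

P is at the origin; PE runs at 21.0° with length 11.5, so E = (10.74, 4.121). ∠PEQ = 130.1° gives EQ at 70.90° from the x-axis; with |EQ| = 17.8, Q = (16.56, 20.94). ∠EQW = 91.0° gives QW at 159.9° from the x-axis; with |QW| = 15.1, W = (2.380, 26.13). ∠QWD = 110.4° gives WD at -130.5° from the x-axis; with |WD| = 19.3, D = (-10.15, 11.45). The perpendicularity gives DZ at right angles to WD, so DZ runs at -40.50°; with |DZ| = 15.8, Z = (1.860, 1.193). ∠DZB = 131.1° gives ZB at 8.400° from the x-axis; with |ZB| = 18.7, B = (20.36, 3.925). Then |EB| = |B − E| = 9.626.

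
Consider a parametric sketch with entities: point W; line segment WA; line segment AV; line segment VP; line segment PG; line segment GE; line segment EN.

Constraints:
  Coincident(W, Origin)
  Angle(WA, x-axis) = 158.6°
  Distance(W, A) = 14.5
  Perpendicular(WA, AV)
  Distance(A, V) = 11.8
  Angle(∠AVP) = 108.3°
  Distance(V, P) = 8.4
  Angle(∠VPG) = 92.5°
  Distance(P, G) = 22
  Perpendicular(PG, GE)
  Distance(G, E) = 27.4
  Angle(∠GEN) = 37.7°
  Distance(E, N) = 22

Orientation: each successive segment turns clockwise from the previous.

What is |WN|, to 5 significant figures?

13.155

PG is perpendicular to GE, so GE runs at 179.40°; with |GE| = 27.4, E = (-28.436, -5.8890). ∠GEN = 37.7° gives EN at 37.100° from the x-axis; with |EN| = 22.0, N = (-10.889, 7.3816). Then |WN| = |N − W| = 13.155.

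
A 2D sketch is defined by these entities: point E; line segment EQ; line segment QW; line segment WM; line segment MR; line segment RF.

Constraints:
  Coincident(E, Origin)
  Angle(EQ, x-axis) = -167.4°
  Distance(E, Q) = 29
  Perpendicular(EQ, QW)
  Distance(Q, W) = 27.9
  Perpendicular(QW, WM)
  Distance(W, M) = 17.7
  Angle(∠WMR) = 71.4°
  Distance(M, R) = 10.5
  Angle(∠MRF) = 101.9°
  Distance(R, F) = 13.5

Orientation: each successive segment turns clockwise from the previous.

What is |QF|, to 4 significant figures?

19.55

E is at the origin; EQ runs at -167.4° with length 29.0, so Q = (-28.30, -6.326). The perpendicularity gives QW at right angles to EQ, so QW runs at 102.6°; with |QW| = 27.9, W = (-34.39, 20.90). QW ⟂ WM, so WM runs at 12.60°; with |WM| = 17.7, M = (-17.11, 24.76). ∠WMR = 71.4° gives MR at -96.00° from the x-axis; with |MR| = 10.5, R = (-18.21, 14.32). ∠MRF = 101.9° gives RF at -174.1° from the x-axis; with |RF| = 13.5, F = (-31.64, 12.93). Then |QF| = |F − Q| = 19.55.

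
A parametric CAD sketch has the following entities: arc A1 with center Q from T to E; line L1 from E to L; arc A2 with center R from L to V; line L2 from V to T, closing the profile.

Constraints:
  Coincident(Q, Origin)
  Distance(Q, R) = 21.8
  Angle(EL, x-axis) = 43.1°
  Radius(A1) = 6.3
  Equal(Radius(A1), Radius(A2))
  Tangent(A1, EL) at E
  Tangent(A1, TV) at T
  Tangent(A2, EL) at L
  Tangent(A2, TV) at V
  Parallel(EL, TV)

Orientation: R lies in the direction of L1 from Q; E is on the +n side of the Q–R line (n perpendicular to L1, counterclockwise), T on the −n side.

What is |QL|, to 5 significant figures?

22.692

Tangency of A1 to both parallel lines with radius 6.3 puts E and T at Q ± 6.3·n: E = (-4.3046, 4.6000), T = (4.3046, -4.6000). Equal radii place L and V the same way about R: L = R + 6.3·n = (11.613, 19.495), V = R − 6.3·n = (20.222, 10.295). Then |QL| = |L − Q| = 22.692.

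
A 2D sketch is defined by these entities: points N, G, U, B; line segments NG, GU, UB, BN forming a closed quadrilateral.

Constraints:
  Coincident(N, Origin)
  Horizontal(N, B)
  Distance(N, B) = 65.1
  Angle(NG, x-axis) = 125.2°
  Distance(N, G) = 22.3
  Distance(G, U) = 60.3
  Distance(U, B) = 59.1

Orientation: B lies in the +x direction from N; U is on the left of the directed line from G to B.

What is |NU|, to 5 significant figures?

63.890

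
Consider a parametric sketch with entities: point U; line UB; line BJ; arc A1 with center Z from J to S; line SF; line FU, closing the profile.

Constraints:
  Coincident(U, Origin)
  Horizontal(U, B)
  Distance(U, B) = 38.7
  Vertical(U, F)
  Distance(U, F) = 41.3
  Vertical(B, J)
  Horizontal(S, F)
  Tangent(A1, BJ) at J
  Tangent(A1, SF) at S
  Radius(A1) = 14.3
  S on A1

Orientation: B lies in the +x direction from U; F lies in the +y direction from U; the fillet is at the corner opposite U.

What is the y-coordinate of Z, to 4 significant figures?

27.00

U is at the origin; UB is horizontal with |UB| = 38.7 and B on the +x side, so B = (38.70, 0.000). U and F share the same x with |UF| = 41.3 and F on the +y side, so F = (0.000, 41.30). The virtual corner opposite U is at (38.70, 41.30). Since A1 is tangent to BJ there, ZJ ⟂ BJ and tangency of A1 to SF means the radius ZS is perpendicular to SF, with radius 14.3, so the center Z sits 14.3 in from both sides at Z = (24.40, 27.00). So Z.y = 27.00.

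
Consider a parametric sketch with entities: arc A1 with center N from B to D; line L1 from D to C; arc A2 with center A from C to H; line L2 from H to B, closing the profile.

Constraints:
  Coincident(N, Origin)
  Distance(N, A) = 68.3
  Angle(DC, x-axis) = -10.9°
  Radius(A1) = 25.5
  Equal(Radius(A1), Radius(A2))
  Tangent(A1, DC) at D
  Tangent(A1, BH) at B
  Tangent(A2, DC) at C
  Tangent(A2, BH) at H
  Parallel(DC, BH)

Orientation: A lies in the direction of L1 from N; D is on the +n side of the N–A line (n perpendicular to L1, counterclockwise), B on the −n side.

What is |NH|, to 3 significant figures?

72.9

The slot axis is L1's direction at -10.9°, so u = (cos -10.9°, sin -10.9°) = (0.982, -0.189) and n = (−sin -10.9°, cos -10.9°) = (0.189, 0.982). N is at the origin and A lies 68.3 along u from N, so A = 68.3·u = (67.1, -12.9). Tangency of A1 to both parallel lines with radius 25.5 puts D and B at N ± 25.5·n: D = (4.82, 25.0), B = (-4.82, -25.0). Equal radii place C and H the same way about A: C = A + 25.5·n = (71.9, 12.1), H = A − 25.5·n = (62.2, -38.0). Then |NH| = |H − N| = 72.9.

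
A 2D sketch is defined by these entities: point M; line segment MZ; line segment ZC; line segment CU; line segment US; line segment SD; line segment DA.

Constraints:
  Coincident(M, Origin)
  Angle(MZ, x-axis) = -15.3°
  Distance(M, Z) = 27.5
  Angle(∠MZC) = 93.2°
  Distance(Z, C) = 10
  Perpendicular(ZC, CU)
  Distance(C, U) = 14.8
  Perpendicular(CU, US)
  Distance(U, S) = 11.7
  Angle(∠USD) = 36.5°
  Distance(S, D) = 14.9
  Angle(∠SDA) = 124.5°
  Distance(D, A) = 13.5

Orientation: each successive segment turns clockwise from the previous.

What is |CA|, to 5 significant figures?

16.639

∠USD = 36.5° gives SD at -65.600° from the x-axis; with |SD| = 14.9, D = (18.566, -16.061). ∠SDA = 124.5° gives DA at -121.10° from the x-axis; with |DA| = 13.5, A = (11.593, -27.621). Then |CA| = |A − C| = 16.639.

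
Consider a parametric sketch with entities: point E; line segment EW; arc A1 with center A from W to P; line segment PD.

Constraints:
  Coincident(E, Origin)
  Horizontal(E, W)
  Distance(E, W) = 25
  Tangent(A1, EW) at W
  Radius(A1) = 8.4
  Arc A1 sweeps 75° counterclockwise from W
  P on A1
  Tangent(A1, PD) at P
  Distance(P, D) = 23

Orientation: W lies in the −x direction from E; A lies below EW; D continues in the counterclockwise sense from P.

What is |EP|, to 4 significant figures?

33.69

E is at the origin; EW is horizontal with |EW| = 25.0 and W on the −x side, so W = (-25.00, 0.000). Since A1 is tangent to EW there, AW ⟂ EW, so A = W + (0, -8.4) = (-25.00, -8.400). On A1, W sits at bearing 90° from A; a 75° counterclockwise sweep puts P at bearing 165°, so P = A + 8.4·(cos 165°, sin 165°) = (-33.11, -6.226). Then |EP| = |P − E| = 33.69.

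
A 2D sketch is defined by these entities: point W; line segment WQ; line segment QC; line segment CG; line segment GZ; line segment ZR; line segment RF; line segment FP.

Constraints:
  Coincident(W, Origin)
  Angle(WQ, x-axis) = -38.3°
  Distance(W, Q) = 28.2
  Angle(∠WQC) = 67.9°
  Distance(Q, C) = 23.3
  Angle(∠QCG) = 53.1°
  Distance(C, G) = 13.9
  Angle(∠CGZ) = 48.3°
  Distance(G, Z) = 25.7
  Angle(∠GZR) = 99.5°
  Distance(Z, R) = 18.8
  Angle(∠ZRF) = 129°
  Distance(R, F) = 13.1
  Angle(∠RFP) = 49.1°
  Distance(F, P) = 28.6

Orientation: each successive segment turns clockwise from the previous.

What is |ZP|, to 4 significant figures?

9.360

W is at the origin; WQ runs at -38.3° with length 28.2, so Q = (22.13, -17.48). ∠WQC = 67.9° gives QC at -150.4° from the x-axis; with |QC| = 23.3, C = (1.871, -28.99). ∠QCG = 53.1° gives CG at 82.70° from the x-axis; with |CG| = 13.9, G = (3.638, -15.20). ∠CGZ = 48.3° gives GZ at -49.00° from the x-axis; with |GZ| = 25.7, Z = (20.50, -34.60). ∠GZR = 99.5° gives ZR at -129.5° from the x-axis; with |ZR| = 18.8, R = (8.540, -49.10). ∠ZRF = 129.0° gives RF at 179.5° from the x-axis; with |RF| = 13.1, F = (-4.559, -48.99). ∠RFP = 49.1° gives FP at 48.60° from the x-axis; with |FP| = 28.6, P = (14.35, -27.53). Then |ZP| = |P − Z| = 9.360.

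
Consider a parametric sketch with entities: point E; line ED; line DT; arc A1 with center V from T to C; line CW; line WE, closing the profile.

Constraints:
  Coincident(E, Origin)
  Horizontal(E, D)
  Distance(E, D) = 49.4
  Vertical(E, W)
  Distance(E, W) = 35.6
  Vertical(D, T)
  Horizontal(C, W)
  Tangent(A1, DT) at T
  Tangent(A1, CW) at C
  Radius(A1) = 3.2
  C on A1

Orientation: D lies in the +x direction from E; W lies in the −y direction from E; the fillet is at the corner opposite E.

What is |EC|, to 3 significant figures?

58.3

E is at the origin; E and D share the same y with |ED| = 49.4 and D on the +x side, so D = (49.4, 0.00). EW is vertical with |EW| = 35.6 and W on the −y side, so W = (0.00, -35.6). The virtual corner opposite E is at (49.4, -35.6). Tangency of A1 to DT means the radius VT is perpendicular to DT and A1 meets CW tangentially, so VC is at right angles to CW, with radius 3.2, so the center V sits 3.2 in from both sides at V = (46.2, -32.4). That places the tangent points at T = (49.4, -32.4) on DT and C = (46.2, -35.6) on CW. Then |EC| = |C − E| = 58.3.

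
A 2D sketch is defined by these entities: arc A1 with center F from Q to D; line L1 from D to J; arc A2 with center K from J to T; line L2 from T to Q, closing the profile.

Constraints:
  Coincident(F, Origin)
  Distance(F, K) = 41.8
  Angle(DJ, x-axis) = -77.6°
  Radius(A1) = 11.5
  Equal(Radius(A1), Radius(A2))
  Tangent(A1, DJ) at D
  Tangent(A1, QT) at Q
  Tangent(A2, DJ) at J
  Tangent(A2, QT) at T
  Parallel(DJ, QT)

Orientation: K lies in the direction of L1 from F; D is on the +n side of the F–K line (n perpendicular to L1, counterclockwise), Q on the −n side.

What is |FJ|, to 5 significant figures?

43.353

The slot axis is L1's direction at -77.6°, so u = (cos -77.6°, sin -77.6°) = (0.21474, -0.97667) and n = (−sin -77.6°, cos -77.6°) = (0.97667, 0.21474). F is at the origin and K lies 41.8 along u from F, so K = 41.8·u = (8.9759, -40.825). Tangency of A1 to both parallel lines with radius 11.5 puts D and Q at F ± 11.5·n: D = (11.232, 2.4695), Q = (-11.232, -2.4695). Equal radii place J and T the same way about K: J = K + 11.5·n = (20.208, -38.355), T = K − 11.5·n = (-2.2558, -43.294). Then |FJ| = |J − F| = 43.353.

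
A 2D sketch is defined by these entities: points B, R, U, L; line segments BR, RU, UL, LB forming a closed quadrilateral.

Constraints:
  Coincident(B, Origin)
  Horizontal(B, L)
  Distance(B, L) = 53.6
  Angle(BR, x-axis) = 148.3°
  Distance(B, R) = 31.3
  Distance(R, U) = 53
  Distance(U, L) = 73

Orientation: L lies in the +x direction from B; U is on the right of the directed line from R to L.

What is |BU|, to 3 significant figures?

35.9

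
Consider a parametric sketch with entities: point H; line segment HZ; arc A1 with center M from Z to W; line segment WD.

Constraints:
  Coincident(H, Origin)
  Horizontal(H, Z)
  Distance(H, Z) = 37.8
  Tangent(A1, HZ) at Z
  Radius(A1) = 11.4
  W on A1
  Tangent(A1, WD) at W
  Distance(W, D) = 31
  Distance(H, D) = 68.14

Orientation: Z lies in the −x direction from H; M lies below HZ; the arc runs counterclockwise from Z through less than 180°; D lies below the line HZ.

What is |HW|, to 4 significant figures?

49.71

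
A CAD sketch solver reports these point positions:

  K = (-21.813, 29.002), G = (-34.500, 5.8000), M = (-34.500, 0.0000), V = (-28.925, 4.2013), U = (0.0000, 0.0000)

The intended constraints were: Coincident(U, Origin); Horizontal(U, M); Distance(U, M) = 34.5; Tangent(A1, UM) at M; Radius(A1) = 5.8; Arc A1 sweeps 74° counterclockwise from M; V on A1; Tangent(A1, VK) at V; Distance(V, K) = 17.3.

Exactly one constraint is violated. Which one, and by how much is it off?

Distance(V, K) = 17.3 — off by 8.50.

U = (0.00, 0.00) ✓; U.y = 0.00, M.y = 0.00 ✓; |UM| = 34.50 ✓; ∠(GM, MU) = 90.00° ✓; |GM| = 5.800 ✓; bearing(G→V) − bearing(G→M) = 74.00° ✓; |GV| = 5.800 ✓; ∠(GV, VK) = 90.00° ✓; |VK| = 25.80 ✗.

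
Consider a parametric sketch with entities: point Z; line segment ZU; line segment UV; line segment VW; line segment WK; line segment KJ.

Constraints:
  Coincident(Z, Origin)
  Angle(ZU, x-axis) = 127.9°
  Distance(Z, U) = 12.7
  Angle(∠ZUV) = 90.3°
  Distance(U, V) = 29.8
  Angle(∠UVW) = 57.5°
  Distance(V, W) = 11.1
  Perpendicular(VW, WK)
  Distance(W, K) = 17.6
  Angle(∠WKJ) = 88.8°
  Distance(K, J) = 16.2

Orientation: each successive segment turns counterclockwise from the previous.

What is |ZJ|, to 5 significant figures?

31.874

Z is at the origin; ZU runs at 127.9° with length 12.7, so U = (-7.8014, 10.021). ∠ZUV = 90.3° gives UV at -142.40° from the x-axis; with |UV| = 29.8, V = (-31.412, -8.1610). ∠UVW = 57.5° gives VW at -19.900° from the x-axis; with |VW| = 11.1, W = (-20.974, -11.939). The perpendicularity gives WK at right angles to VW, so WK runs at 70.100°; with |WK| = 17.6, K = (-14.984, 4.6099). ∠WKJ = 88.8° gives KJ at 161.30° from the x-axis; with |KJ| = 16.2, J = (-30.329, 9.8038). Then |ZJ| = |J − Z| = 31.874.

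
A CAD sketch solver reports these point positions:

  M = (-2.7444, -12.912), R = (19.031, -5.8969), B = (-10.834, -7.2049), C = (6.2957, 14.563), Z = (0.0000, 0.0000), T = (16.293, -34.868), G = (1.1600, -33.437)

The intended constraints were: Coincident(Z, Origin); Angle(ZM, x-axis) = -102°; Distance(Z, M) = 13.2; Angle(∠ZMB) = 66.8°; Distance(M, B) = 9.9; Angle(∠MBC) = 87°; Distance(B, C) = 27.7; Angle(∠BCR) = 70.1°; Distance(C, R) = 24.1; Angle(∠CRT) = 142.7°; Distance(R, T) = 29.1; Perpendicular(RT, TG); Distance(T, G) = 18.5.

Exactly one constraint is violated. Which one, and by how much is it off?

Distance(T, G) = 18.5 — off by 3.30.

Z = (0.00, 0.00) ✓; ZM at -102.0° ✓; |ZM| = 13.20 ✓; ∠ZMB = 66.80° ✓; |MB| = 9.900 ✓; ∠MBC = 87.00° ✓; |BC| = 27.70 ✓; ∠BCR = 70.10° ✓; |CR| = 24.10 ✓; ∠CRT = 142.7° ✓; |RT| = 29.10 ✓; ∠(RT, TG) = 90.00° ✓; |TG| = 15.20 ✗.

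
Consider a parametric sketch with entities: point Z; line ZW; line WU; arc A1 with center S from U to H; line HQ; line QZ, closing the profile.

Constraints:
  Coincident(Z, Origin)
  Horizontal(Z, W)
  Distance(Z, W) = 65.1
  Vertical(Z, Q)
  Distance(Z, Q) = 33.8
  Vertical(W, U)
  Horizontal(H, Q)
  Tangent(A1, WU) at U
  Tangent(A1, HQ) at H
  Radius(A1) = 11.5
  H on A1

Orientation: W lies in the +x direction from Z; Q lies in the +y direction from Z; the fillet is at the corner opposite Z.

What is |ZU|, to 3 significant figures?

68.8

Z is at the origin; ZW is horizontal with |ZW| = 65.1 and W on the +x side, so W = (65.1, 0.00). ZQ is vertical with |ZQ| = 33.8 and Q on the +y side, so Q = (0.00, 33.8). The virtual corner opposite Z is at (65.1, 33.8). Since A1 is tangent to WU there, SU ⟂ WU and A1 meets HQ tangentially, so SH is at right angles to HQ, with radius 11.5, so the center S sits 11.5 in from both sides at S = (53.6, 22.3). That places the tangent points at U = (65.1, 22.3) on WU and H = (53.6, 33.8) on HQ. Then |ZU| = |U − Z| = 68.8.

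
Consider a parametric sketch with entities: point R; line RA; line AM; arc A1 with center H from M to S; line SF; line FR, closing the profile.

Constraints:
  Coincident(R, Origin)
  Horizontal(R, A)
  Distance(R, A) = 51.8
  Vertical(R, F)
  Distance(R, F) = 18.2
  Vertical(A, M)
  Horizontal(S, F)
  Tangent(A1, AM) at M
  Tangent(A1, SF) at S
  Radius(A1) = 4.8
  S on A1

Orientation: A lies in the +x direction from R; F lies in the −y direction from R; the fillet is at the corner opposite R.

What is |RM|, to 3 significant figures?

53.5

R is at the origin; R and A share the same y with |RA| = 51.8 and A on the +x side, so A = (51.8, 0.00). RF is vertical with |RF| = 18.2 and F on the −y side, so F = (0.00, -18.2). The virtual corner opposite R is at (51.8, -18.2). A1 meets AM tangentially, so HM is at right angles to AM and the tangent condition forces HS to be normal to SF, with radius 4.8, so the center H sits 4.8 in from both sides at H = (47.0, -13.4). That places the tangent points at M = (51.8, -13.4) on AM and S = (47.0, -18.2) on SF. Then |RM| = |M − R| = 53.5.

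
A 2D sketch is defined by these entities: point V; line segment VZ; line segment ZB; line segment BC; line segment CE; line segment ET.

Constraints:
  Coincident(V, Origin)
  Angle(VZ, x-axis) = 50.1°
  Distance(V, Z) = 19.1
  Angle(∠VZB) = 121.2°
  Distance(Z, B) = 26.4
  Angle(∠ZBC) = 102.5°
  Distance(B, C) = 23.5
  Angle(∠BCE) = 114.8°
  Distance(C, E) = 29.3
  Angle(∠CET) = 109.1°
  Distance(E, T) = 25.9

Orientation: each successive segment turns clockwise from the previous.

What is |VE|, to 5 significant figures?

30.333

V is at the origin; VZ runs at 50.1° with length 19.1, so Z = (12.252, 14.653). ∠VZB = 121.2° gives ZB at -8.7000° from the x-axis; with |ZB| = 26.4, B = (38.348, 10.660). ∠ZBC = 102.5° gives BC at -86.200° from the x-axis; with |BC| = 23.5, C = (39.905, -12.789). ∠BCE = 114.8° gives CE at -151.40° from the x-axis; with |CE| = 29.3, E = (14.180, -26.814). Then |VE| = |E − V| = 30.333.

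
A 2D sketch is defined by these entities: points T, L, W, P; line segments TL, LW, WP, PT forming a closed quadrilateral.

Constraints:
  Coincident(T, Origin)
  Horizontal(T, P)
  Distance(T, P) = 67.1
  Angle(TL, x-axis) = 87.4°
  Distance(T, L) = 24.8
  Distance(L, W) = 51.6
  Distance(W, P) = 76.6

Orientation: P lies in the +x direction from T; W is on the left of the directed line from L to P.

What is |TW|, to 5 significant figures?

73.811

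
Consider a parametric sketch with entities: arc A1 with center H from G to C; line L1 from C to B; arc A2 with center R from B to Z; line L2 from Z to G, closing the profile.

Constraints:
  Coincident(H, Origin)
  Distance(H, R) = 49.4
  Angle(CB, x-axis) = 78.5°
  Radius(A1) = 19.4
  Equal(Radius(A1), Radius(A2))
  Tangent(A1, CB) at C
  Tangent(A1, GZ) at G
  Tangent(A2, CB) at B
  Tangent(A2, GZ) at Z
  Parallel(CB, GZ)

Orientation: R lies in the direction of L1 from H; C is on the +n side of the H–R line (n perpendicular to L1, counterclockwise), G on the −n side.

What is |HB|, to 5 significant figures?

53.073

The slot axis is L1's direction at 78.5°, so u = (cos 78.5°, sin 78.5°) = (0.19937, 0.97992) and n = (−sin 78.5°, cos 78.5°) = (-0.97992, 0.19937). H is at the origin and R lies 49.4 along u from H, so R = 49.4·u = (9.8488, 48.408). Tangency of A1 to both parallel lines with radius 19.4 puts C and G at H ± 19.4·n: C = (-19.011, 3.8677), G = (19.011, -3.8677). Equal radii place B and Z the same way about R: B = R + 19.4·n = (-9.1618, 52.276), Z = R − 19.4·n = (28.859, 44.541). Then |HB| = |B − H| = 53.073.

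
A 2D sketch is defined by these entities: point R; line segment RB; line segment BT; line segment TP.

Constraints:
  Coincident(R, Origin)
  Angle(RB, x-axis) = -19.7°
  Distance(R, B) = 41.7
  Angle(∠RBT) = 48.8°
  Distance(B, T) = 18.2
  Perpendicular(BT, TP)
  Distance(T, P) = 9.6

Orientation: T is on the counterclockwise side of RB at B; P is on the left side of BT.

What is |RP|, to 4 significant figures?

23.67

R is at the origin; RB runs at -19.7° with length 41.7, so B = 41.7·(cos -19.7°, sin -19.7°) = (39.26, -14.06). ∠RBT = 48.8°, so BT runs at -19.7° + (180° − 48.8°) = 111.5° from the x-axis; with |BT| = 18.2, T = B + 18.2·(cos 111.5°, sin 111.5°) = (32.59, 2.877). BT is perpendicular to TP; with |TP| = 9.6 on the left of BT, P = T + 9.6·(-0.9304, -0.3665) = (23.66, -0.6417). Then |RP| = |P − R| = 23.67.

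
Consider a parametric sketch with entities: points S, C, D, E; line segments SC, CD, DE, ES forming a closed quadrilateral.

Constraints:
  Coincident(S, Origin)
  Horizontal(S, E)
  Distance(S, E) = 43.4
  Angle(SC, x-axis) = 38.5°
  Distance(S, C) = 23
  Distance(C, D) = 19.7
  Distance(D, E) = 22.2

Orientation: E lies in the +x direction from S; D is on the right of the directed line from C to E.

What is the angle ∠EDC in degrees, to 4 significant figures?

87.98°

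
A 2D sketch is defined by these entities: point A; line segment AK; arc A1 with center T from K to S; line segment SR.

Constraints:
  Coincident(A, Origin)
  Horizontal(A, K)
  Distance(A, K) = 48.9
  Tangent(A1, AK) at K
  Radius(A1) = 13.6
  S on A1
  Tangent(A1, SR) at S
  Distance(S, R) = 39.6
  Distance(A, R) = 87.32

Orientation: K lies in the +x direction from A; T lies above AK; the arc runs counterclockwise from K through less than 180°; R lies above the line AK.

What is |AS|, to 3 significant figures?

62.7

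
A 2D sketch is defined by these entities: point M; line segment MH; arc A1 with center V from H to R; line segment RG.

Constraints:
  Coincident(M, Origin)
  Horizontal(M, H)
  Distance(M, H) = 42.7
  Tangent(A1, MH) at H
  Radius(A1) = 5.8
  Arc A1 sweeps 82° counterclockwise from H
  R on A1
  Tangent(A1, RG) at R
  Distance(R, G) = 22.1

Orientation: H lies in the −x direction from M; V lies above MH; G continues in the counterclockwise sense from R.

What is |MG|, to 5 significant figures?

43.247

On A1, H sits at bearing -90° from V; an 82° counterclockwise sweep puts R at bearing -8°, so R = V + 5.8·(cos -8°, sin -8°) = (-36.956, 4.9928). Since A1 is tangent to RG there, VR ⟂ RG, so RG runs along (−sin -8°, cos -8°); with |RG| = 22.1, G = (-33.881, 26.878). Then |MG| = |G − M| = 43.247.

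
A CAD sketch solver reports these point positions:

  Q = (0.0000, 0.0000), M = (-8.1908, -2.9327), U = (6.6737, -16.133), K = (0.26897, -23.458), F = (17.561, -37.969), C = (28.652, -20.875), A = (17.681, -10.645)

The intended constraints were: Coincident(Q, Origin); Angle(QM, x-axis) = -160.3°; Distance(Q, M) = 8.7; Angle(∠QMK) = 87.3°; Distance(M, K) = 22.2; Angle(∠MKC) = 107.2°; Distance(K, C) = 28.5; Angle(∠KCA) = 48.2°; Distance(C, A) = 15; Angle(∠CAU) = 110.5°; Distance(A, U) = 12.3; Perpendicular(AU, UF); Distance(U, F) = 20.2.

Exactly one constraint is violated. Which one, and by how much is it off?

Distance(U, F) = 20.2 — off by 4.20.

Q = (0.00, 0.00) ✓; QM at -160.3° ✓; |QM| = 8.700 ✓; ∠QMK = 87.30° ✓; |MK| = 22.20 ✓; ∠MKC = 107.2° ✓; |KC| = 28.50 ✓; ∠KCA = 48.20° ✓; |CA| = 15.00 ✓; ∠CAU = 110.5° ✓; |AU| = 12.30 ✓; ∠(AU, UF) = 90.00° ✓; |UF| = 24.40 ✗.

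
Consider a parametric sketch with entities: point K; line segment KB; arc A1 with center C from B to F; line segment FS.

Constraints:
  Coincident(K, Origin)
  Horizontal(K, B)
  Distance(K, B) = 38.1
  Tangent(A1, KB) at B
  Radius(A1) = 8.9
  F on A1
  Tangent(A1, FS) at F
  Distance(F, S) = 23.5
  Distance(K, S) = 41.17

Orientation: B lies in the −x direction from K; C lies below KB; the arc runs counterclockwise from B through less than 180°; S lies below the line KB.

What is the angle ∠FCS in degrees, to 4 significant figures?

69.26°

Checks: |CF| = 8.900 ✓; ∠(CF, FS) = 90.00° ✓; |FS| = 23.50 ✓; |KS| = 41.17 ✓.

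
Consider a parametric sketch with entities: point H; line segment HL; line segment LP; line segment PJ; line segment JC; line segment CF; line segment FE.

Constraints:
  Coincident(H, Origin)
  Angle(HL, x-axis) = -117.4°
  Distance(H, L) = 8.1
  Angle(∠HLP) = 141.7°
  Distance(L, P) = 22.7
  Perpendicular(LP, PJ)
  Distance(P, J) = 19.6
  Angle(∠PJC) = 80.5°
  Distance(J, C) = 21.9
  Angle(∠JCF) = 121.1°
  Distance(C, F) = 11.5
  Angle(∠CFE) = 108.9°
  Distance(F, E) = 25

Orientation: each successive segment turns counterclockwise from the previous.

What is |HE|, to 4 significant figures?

27.37

H is at the origin; HL runs at -117.4° with length 8.1, so L = (-3.728, -7.191). ∠HLP = 141.7° gives LP at -79.10° from the x-axis; with |LP| = 22.7, P = (0.5648, -29.48). The perpendicularity gives PJ at right angles to LP, so PJ runs at 10.90°; with |PJ| = 19.6, J = (19.81, -25.78). ∠PJC = 80.5° gives JC at 110.4° from the x-axis; with |JC| = 21.9, C = (12.18, -5.249). ∠JCF = 121.1° gives CF at 169.3° from the x-axis; with |CF| = 11.5, F = (0.8775, -3.114). ∠CFE = 108.9° gives FE at -119.6° from the x-axis; with |FE| = 25.0, E = (-11.47, -24.85). Then |HE| = |E − H| = 27.37.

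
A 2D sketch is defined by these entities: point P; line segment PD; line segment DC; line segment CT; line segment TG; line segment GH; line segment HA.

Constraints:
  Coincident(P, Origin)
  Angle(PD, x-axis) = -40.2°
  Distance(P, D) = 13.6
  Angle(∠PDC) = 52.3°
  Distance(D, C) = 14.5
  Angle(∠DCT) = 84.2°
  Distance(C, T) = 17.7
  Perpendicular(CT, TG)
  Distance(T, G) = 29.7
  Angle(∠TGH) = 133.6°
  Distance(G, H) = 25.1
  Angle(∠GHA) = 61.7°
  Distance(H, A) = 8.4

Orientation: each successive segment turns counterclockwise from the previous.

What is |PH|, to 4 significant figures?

43.58

P is at the origin; PD runs at -40.2° with length 13.6, so D = (10.39, -8.778). ∠PDC = 52.3° gives DC at 87.50° from the x-axis; with |DC| = 14.5, C = (11.02, 5.708). ∠DCT = 84.2° gives CT at -176.7° from the x-axis; with |CT| = 17.7, T = (-6.651, 4.689). The perpendicularity gives TG at right angles to CT, so TG runs at -86.70°; with |TG| = 29.7, G = (-4.941, -24.96). ∠TGH = 133.6° gives GH at -40.30° from the x-axis; with |GH| = 25.1, H = (14.20, -41.20). Then |PH| = |H − P| = 43.58.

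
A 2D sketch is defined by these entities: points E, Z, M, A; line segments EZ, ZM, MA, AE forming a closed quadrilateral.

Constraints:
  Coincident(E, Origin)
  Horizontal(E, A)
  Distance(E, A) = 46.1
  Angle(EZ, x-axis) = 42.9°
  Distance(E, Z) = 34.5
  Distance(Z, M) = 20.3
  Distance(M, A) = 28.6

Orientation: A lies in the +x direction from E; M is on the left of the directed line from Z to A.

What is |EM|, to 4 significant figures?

53.24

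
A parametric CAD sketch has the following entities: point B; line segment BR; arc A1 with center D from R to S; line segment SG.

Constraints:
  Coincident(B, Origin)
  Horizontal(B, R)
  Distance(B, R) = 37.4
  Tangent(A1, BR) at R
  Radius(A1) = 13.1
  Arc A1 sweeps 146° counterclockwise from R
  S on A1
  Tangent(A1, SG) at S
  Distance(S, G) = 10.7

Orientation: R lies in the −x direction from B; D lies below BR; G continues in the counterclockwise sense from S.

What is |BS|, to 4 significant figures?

50.74

B is at the origin; B and R share the same y with |BR| = 37.4 and R on the −x side, so R = (-37.40, 0.000). The tangent condition forces DR to be normal to BR, so D = R + (0, -13.1) = (-37.40, -13.10). On A1, R sits at bearing 90° from D; a 146° counterclockwise sweep puts S at bearing 236°, so S = D + 13.1·(cos 236°, sin 236°) = (-44.73, -23.96). Then |BS| = |S − B| = 50.74.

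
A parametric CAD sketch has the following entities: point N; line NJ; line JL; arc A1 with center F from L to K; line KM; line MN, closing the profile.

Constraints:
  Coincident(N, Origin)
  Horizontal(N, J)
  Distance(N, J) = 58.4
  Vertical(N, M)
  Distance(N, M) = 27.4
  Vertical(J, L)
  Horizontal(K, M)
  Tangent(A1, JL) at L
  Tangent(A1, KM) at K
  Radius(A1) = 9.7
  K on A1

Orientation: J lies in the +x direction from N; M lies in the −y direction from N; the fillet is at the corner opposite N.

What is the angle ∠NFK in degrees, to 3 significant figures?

110°

N is at the origin; N and J share the same y with |NJ| = 58.4 and J on the +x side, so J = (58.4, 0.00). N and M share the same x with |NM| = 27.4 and M on the −y side, so M = (0.00, -27.4). The virtual corner opposite N is at (58.4, -27.4). A1 meets JL tangentially, so FL is at right angles to JL and A1 meets KM tangentially, so FK is at right angles to KM, with radius 9.7, so the center F sits 9.7 in from both sides at F = (48.7, -17.7). That places the tangent points at L = (58.4, -17.7) on JL and K = (48.7, -27.4) on KM. Then cos ∠NFK = FN·FK / (|FN||FK|), giving 110°.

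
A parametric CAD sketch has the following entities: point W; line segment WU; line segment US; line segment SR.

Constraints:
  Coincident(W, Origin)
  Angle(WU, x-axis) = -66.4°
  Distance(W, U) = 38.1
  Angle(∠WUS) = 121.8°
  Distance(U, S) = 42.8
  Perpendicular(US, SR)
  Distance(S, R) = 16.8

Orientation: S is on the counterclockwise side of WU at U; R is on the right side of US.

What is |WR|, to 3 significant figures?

79.8

W is at the origin; WU runs at -66.4° with length 38.1, so U = 38.1·(cos -66.4°, sin -66.4°) = (15.3, -34.9). ∠WUS = 121.8°, so US runs at -66.4° + (180° − 121.8°) = -8.20° from the x-axis; with |US| = 42.8, S = U + 42.8·(cos -8.20°, sin -8.20°) = (57.6, -41.0). US is perpendicular to SR; with |SR| = 16.8 on the right of US, R = S + 16.8·(-0.143, -0.990) = (55.2, -57.6). Then |WR| = |R − W| = 79.8.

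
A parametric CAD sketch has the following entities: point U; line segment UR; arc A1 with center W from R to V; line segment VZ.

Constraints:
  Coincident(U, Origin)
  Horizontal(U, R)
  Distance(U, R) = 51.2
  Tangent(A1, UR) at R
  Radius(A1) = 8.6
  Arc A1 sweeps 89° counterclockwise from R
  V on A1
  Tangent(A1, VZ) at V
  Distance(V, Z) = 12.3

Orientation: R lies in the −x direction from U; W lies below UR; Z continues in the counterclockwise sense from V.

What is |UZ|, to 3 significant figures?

63.5

On A1, R sits at bearing 90° from W; an 89° counterclockwise sweep puts V at bearing 179°, so V = W + 8.6·(cos 179°, sin 179°) = (-59.8, -8.45). A1 meets VZ tangentially, so WV is at right angles to VZ, so VZ runs along (−sin 179°, cos 179°); with |VZ| = 12.3, Z = (-60.0, -20.7). Then |UZ| = |Z − U| = 63.5.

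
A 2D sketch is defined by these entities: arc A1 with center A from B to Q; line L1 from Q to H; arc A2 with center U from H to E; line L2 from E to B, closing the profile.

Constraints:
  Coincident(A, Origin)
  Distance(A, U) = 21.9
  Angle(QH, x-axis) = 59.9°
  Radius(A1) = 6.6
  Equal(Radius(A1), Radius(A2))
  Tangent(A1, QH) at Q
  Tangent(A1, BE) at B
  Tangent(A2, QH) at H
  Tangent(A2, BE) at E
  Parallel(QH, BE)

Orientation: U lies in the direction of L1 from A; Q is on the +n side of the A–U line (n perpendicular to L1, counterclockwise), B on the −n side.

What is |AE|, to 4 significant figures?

22.87

The slot axis is L1's direction at 59.9°, so u = (cos 59.9°, sin 59.9°) = (0.5015, 0.8652) and n = (−sin 59.9°, cos 59.9°) = (-0.8652, 0.5015). A is at the origin and U lies 21.9 along u from A, so U = 21.9·u = (10.98, 18.95). Tangency of A1 to both parallel lines with radius 6.6 puts Q and B at A ± 6.6·n: Q = (-5.710, 3.310), B = (5.710, -3.310). Equal radii place H and E the same way about U: H = U + 6.6·n = (5.273, 22.26), E = U − 6.6·n = (16.69, 15.64). Then |AE| = |E − A| = 22.87.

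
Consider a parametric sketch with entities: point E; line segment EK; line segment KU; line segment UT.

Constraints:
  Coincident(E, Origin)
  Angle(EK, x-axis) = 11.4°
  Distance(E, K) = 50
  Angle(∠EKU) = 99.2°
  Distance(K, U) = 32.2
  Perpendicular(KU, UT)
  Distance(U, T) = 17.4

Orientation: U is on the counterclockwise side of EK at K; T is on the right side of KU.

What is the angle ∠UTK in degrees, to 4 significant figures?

61.61°

E is at the origin; EK runs at 11.4° with length 50.0, so K = 50.0·(cos 11.4°, sin 11.4°) = (49.01, 9.883). ∠EKU = 99.2°, so KU runs at 11.4° + (180° − 99.2°) = 92.20° from the x-axis; with |KU| = 32.2, U = K + 32.2·(cos 92.20°, sin 92.20°) = (47.78, 42.06). KU ⟂ UT; with |UT| = 17.4 on the right of KU, T = U + 17.4·(0.9993, 0.03839) = (65.16, 42.73). Then cos ∠UTK = TU·TK / (|TU||TK|), giving 61.61°.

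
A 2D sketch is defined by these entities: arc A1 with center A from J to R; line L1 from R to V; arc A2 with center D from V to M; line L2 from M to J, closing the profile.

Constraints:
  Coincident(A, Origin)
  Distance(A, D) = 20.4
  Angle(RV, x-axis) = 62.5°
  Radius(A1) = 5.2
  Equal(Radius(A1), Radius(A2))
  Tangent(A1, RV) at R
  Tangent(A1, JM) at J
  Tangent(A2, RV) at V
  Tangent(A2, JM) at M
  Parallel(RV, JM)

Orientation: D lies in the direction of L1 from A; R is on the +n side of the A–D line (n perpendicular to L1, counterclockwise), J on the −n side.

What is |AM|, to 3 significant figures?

21.1

The slot axis is L1's direction at 62.5°, so u = (cos 62.5°, sin 62.5°) = (0.462, 0.887) and n = (−sin 62.5°, cos 62.5°) = (-0.887, 0.462). A is at the origin and D lies 20.4 along u from A, so D = 20.4·u = (9.42, 18.1). Tangency of A1 to both parallel lines with radius 5.2 puts R and J at A ± 5.2·n: R = (-4.61, 2.40), J = (4.61, -2.40). Equal radii place V and M the same way about D: V = D + 5.2·n = (4.81, 20.5), M = D − 5.2·n = (14.0, 15.7). Then |AM| = |M − A| = 21.1.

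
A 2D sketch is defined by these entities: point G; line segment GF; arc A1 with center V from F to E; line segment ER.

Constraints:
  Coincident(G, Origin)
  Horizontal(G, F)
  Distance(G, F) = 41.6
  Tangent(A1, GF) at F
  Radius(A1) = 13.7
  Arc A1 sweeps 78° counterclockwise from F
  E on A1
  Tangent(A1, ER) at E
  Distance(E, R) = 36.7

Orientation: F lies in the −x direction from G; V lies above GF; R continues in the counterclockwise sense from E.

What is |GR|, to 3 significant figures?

51.1

On A1, F sits at bearing -90° from V; a 78° counterclockwise sweep puts E at bearing -12°, so E = V + 13.7·(cos -12°, sin -12°) = (-28.2, 10.9). The tangent condition forces VE to be normal to ER, so ER runs along (−sin -12°, cos -12°); with |ER| = 36.7, R = (-20.6, 46.7). Then |GR| = |R − G| = 51.1.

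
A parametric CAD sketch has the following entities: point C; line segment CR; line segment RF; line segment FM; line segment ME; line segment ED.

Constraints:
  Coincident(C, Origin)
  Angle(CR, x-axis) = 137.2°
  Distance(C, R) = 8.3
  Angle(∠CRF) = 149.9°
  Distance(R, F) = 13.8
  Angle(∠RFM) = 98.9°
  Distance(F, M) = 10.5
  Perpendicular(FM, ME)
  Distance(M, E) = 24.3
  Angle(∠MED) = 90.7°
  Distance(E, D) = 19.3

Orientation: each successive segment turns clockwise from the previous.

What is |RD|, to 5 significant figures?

12.777

FM ⟂ ME, so ME runs at -64.000°; with |ME| = 24.3, E = (9.9420, 1.5915). ∠MED = 90.7° gives ED at -153.30° from the x-axis; with |ED| = 19.3, D = (-7.3000, -7.0803). Then |RD| = |D − R| = 12.777.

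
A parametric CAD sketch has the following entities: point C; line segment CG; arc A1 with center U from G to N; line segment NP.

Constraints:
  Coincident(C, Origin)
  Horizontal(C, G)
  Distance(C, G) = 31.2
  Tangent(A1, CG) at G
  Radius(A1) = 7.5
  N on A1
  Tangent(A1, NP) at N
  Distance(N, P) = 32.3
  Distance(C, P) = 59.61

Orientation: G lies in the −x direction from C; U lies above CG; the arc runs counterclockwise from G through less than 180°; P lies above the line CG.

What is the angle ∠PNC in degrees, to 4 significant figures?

157.6°

Checks: |UN| = 7.500 ✓; ∠(UN, NP) = 90.00° ✓; |NP| = 32.30 ✓; |CP| = 59.61 ✓.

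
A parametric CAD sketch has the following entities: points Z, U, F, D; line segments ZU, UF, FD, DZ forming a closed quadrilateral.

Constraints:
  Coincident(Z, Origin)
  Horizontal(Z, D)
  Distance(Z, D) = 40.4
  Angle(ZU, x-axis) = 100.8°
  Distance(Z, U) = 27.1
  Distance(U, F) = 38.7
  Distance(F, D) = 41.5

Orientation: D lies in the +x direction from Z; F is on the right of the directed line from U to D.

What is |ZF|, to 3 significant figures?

11.7

Z is at the origin; Z and D share the same y with |ZD| = 40.4 and D in +x, so D = (40.4, 0). ZU runs at 100.8° with |ZU| = 27.1, so U = (-5.08, 26.6). F is determined by |UF| = 38.7 and |FD| = 41.5 together: it lies at the intersection of circle(U, 38.7) and circle(D, 41.5). With |UD| = 52.7, the foot of the radical line on UD is 24.2 from U and the perpendicular offset is √(38.7² − 24.2²) = 30.2. Taking the right-of-UD solution: F = (0.573, -11.7).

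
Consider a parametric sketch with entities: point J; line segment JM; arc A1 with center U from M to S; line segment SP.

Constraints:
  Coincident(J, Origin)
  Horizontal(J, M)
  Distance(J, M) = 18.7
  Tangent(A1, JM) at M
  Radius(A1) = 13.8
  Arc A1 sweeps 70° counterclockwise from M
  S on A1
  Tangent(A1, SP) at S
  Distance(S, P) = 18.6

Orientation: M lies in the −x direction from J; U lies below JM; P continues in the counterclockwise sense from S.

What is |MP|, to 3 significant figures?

32.8

J is at the origin; JM is horizontal with |JM| = 18.7 and M on the −x side, so M = (-18.7, 0.00). The tangent condition forces UM to be normal to JM, so U = M + (0, -13.8) = (-18.7, -13.8). On A1, M sits at bearing 90° from U; a 70° counterclockwise sweep puts S at bearing 160°, so S = U + 13.8·(cos 160°, sin 160°) = (-31.7, -9.08). Tangency of A1 to SP means the radius US is perpendicular to SP, so SP runs along (−sin 160°, cos 160°); with |SP| = 18.6, P = (-38.0, -26.6). Then |MP| = |P − M| = 32.8.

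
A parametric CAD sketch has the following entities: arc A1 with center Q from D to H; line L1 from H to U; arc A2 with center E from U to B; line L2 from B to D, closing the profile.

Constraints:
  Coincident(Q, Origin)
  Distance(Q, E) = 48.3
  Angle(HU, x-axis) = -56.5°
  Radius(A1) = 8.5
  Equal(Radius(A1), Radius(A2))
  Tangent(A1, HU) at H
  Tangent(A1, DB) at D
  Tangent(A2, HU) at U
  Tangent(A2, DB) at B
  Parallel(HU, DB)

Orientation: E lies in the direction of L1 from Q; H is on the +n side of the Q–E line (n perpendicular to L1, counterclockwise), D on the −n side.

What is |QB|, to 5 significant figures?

49.042

The slot axis is L1's direction at -56.5°, so u = (cos -56.5°, sin -56.5°) = (0.55194, -0.83389) and n = (−sin -56.5°, cos -56.5°) = (0.83389, 0.55194). Q is at the origin and E lies 48.3 along u from Q, so E = 48.3·u = (26.659, -40.277). Tangency of A1 to both parallel lines with radius 8.5 puts H and D at Q ± 8.5·n: H = (7.0880, 4.6915), D = (-7.0880, -4.6915). Equal radii place U and B the same way about E: U = E + 8.5·n = (33.747, -35.585), B = E − 8.5·n = (19.571, -44.968). Then |QB| = |B − Q| = 49.042.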